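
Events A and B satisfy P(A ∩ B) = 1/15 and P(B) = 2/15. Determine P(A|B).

P(A|B) = P(A ∩ B) / P(B)
= (1/15) / (2/15)
= 1/2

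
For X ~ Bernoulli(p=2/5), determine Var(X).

For X ~ Bernoulli(p=2/5):
Var(X) = \frac{6}{25}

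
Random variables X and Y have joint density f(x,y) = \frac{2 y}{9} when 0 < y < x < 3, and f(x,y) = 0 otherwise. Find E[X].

f_X(x) = ∫_0^x \frac{2 y}{9} dy = \frac{x^{2}}{9}
E[X] = ∫_0^3 x × (\frac{x^{2}}{9}) dx = \frac{9}{4}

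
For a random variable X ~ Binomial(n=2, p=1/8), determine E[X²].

Using the identity E[X²] = Var(X) + (E[X])²:
E[X] = \frac{1}{4}
Var(X) = \frac{7}{32}
E[X²] = \frac{7}{32} + (\frac{1}{4})²
= \frac{9}{32}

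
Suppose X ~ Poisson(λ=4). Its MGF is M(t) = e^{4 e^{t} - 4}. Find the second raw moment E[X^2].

To find E[X^2], compute M^(2)(0):
M^(1)(t) = 4 e^{t} e^{4 e^{t} - 4}
M^(2)(t) = 16 e^{2 t} e^{4 e^{t} - 4} + 4 e^{t} e^{4 e^{t} - 4}
M^(2)(0) = 20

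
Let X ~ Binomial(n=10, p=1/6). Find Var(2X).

For X ~ Binomial(n=10, p=1/6):
Var(X) = \frac{25}{18}
Var(2X) = (2)² × Var(X) = 4 × \frac{25}{18} = \frac{50}{9}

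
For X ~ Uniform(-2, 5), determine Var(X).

For X ~ Uniform(-2, 5):
Var(X) = \frac{49}{12}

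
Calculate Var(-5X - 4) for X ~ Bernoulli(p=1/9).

For X ~ Bernoulli(p=1/9):
Var(X) = \frac{8}{81}
Var(-5X - 4) = (-5)² × Var(X) = 25 × \frac{8}{81} = \frac{200}{81}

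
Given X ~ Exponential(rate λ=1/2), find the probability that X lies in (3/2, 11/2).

P(3/2 < X < 11/2) = ∫_{3/2}^{11/2} f(x) dx
where f(x) = \frac{e^{- \frac{x}{2}}}{2}
= - \frac{1 - e^{2}}{e^{\frac{11}{4}}}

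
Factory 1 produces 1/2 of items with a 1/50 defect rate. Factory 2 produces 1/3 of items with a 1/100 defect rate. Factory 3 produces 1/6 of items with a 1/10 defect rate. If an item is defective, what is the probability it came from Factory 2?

Using Bayes' theorem:
P(F1) = 1/2, P(D|F1) = 1/50
P(F2) = 1/3, P(D|F2) = 1/100
P(F3) = 1/6, P(D|F3) = 1/10
P(D) = P(D|F1)P(F1) + P(D|F2)P(F2) + P(D|F3)P(F3)
     = \frac{3}{100}
P(F2|D) = P(D|F2)P(F2) / P(D)
= \frac{1}{9}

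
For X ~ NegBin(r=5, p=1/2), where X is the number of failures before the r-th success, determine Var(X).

For X ~ NegBin(r=5, p=1/2), where X is the number of failures before the r-th success:
Var(X) = 10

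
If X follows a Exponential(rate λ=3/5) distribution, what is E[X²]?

Using the identity E[X²] = Var(X) + (E[X])²:
E[X] = \frac{5}{3}
Var(X) = \frac{25}{9}
E[X²] = \frac{25}{9} + (\frac{5}{3})²
= \frac{50}{9}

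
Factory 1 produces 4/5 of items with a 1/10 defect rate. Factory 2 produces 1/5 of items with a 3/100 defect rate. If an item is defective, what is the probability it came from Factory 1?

Using Bayes' theorem:
P(F1) = 4/5, P(D|F1) = 1/10
P(F2) = 1/5, P(D|F2) = 3/100
P(D) = P(D|F1)P(F1) + P(D|F2)P(F2)
     = \frac{43}{500}
P(F1|D) = P(D|F1)P(F1) / P(D)
= \frac{40}{43}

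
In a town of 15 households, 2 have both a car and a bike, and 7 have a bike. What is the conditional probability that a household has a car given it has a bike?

P(A ∩ B) = 2/15
P(B) = 7/15
P(A|B) = P(A ∩ B) / P(B) = (2/15) / (7/15) = 2/7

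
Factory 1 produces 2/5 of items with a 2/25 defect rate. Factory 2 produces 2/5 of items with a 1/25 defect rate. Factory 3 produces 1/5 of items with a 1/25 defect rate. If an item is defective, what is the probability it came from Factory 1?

Using Bayes' theorem:
P(F1) = 2/5, P(D|F1) = 2/25
P(F2) = 2/5, P(D|F2) = 1/25
P(F3) = 1/5, P(D|F3) = 1/25
P(D) = P(D|F1)P(F1) + P(D|F2)P(F2) + P(D|F3)P(F3)
     = \frac{7}{125}
P(F1|D) = P(D|F1)P(F1) / P(D)
= \frac{4}{7}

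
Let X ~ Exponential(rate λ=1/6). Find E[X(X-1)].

E[X(X-1)] = E[X² - X] = E[X²] - E[X]
E[X] = 6
E[X²] = Var(X) + (E[X])² = 36 + (6)² = 72
E[X(X-1)] = 72 - 6 = 66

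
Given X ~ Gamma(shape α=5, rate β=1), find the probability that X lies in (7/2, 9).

P(7/2 < X < 9) = ∫_{7/2}^{9} f(x) dx
where f(x) = \frac{x^{4} e^{- x}}{24}
= - \frac{3563}{8 e^{9}} + \frac{3075}{128 e^{\frac{7}{2}}}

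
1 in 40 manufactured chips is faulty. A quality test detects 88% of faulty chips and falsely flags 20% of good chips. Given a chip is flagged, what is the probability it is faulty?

Let D = the rare event, + = positive/flagged.
P(D) = 1/40
P(+|D) = 88/100 = 22/25
P(+|D') = 20/100 = 1/5
P(+) = P(+|D)P(D) + P(+|D')P(D')
     = \frac{22}{25} × \frac{1}{40} + \frac{1}{5} × \frac{39}{40}
     = \frac{217}{1000}
P(D|+) = P(+|D)P(D)/P(+) = \frac{22}{217}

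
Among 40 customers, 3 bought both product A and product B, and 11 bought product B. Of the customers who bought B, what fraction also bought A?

P(A ∩ B) = 3/40
P(B) = 11/40
P(A|B) = P(A ∩ B) / P(B) = (3/40) / (11/40) = 3/11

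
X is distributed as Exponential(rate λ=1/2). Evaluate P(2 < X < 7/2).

P(2 < X < 7/2) = ∫_{2}^{7/2} f(x) dx
where f(x) = \frac{e^{- \frac{x}{2}}}{2}
= - \frac{1}{e^{\frac{7}{4}}} + e^{-1}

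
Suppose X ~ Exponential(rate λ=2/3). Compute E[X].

For X ~ Exponential(rate λ=2/3), the expected value is:
E[X] = \frac{3}{2}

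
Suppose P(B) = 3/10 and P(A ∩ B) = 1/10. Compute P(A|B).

P(A|B) = P(A ∩ B) / P(B)
= (1/10) / (3/10)
= 1/3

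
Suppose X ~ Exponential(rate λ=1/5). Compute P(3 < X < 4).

P(3 < X < 4) = ∫_{3}^{4} f(x) dx
where f(x) = \frac{e^{- \frac{x}{5}}}{5}
= - \frac{1 - e^{\frac{1}{5}}}{e^{\frac{4}{5}}}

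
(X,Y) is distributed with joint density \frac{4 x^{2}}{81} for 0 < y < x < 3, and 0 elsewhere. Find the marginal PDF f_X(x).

f_X(x) = ∫_0^x \frac{4 x^{2}}{81} dy = \frac{4 x^{3}}{81}
for 0 < x < 3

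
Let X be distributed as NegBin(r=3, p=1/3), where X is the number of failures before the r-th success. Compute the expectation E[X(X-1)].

E[X(X-1)] = E[X² - X] = E[X²] - E[X]
E[X] = 6
E[X²] = Var(X) + (E[X])² = 18 + (6)² = 54
E[X(X-1)] = 54 - 6 = 48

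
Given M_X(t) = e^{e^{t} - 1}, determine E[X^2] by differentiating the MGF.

To find E[X^2], compute M^(2)(0):
M^(1)(t) = e^{t} e^{e^{t} - 1}
M^(2)(t) = e^{2 t} e^{e^{t} - 1} + e^{t} e^{e^{t} - 1}
M^(2)(0) = 2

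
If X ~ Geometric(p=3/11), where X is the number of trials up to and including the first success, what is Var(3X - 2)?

For X ~ Geometric(p=3/11), where X is the number of trials up to and including the first success:
Var(X) = \frac{88}{9}
Var(3X - 2) = (3)² × Var(X) = 9 × \frac{88}{9} = 88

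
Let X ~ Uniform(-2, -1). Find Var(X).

For X ~ Uniform(-2, -1):
Var(X) = \frac{1}{12}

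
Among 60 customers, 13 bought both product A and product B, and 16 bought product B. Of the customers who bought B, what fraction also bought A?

P(A ∩ B) = 13/60
P(B) = 16/60 = 4/15
P(A|B) = P(A ∩ B) / P(B) = (13/60) / (4/15) = 13/16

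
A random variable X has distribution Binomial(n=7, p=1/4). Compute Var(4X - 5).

For X ~ Binomial(n=7, p=1/4):
Var(X) = \frac{21}{16}
Var(4X - 5) = (4)² × Var(X) = 16 × \frac{21}{16} = 21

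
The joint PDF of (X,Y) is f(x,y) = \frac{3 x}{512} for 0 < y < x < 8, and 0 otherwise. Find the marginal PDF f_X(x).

f_X(x) = ∫_0^x \frac{3 x}{512} dy = \frac{3 x^{2}}{512}
for 0 < x < 8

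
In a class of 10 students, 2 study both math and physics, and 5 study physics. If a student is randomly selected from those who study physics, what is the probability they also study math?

P(A ∩ B) = 2/10 = 1/5
P(B) = 5/10 = 1/2
P(A|B) = P(A ∩ B) / P(B) = (1/5) / (1/2) = 2/5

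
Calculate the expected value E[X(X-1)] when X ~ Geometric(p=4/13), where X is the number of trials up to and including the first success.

E[X(X-1)] = E[X² - X] = E[X²] - E[X]
E[X] = \frac{13}{4}
E[X²] = Var(X) + (E[X])² = \frac{117}{16} + (\frac{13}{4})² = \frac{143}{8}
E[X(X-1)] = \frac{143}{8} - \frac{13}{4} = \frac{117}{8}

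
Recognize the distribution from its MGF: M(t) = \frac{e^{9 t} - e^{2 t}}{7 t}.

The MGF M(t) = \frac{e^{9 t} - e^{2 t}}{7 t} is the standard form for the Uniform distribution.
Comparing with the known MGF formula identifies: Uniform(2, 9)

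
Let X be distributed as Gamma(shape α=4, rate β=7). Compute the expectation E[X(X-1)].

E[X(X-1)] = E[X² - X] = E[X²] - E[X]
E[X] = \frac{4}{7}
E[X²] = Var(X) + (E[X])² = \frac{4}{49} + (\frac{4}{7})² = \frac{20}{49}
E[X(X-1)] = \frac{20}{49} - \frac{4}{7} = - \frac{8}{49}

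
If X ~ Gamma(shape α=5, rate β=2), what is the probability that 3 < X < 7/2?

P(3 < X < 7/2) = ∫_{3}^{7/2} f(x) dx
where f(x) = \frac{4 x^{4} e^{- 2 x}}{3}
= \frac{-4553 + 2760 e}{24 e^{7}}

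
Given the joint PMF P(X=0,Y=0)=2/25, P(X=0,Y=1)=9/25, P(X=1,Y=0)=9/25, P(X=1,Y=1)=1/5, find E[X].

First find marginal of X:
P(X=0) = 11/25
P(X=1) = 14/25
E[X] = 0 × 11/25 + 1 × 14/25 = 14/25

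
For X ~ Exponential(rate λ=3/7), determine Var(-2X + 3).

For X ~ Exponential(rate λ=3/7):
Var(X) = \frac{49}{9}
Var(-2X + 3) = (-2)² × Var(X) = 4 × \frac{49}{9} = \frac{196}{9}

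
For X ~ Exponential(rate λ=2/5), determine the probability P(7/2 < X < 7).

P(7/2 < X < 7) = ∫_{7/2}^{7} f(x) dx
where f(x) = \frac{2 e^{- \frac{2 x}{5}}}{5}
= - \frac{1 - e^{\frac{7}{5}}}{e^{\frac{14}{5}}}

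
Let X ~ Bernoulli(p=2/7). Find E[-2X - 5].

For X ~ Bernoulli(p=2/7):
E[X] = \frac{2}{7}
E[-2X - 5] = -2 × E[X] - 5 = - \frac{39}{7}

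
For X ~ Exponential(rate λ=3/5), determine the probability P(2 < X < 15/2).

P(2 < X < 15/2) = ∫_{2}^{15/2} f(x) dx
where f(x) = \frac{3 e^{- \frac{3 x}{5}}}{5}
= - \frac{1}{e^{\frac{9}{2}}} + e^{- \frac{6}{5}}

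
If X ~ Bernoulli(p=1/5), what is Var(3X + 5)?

For X ~ Bernoulli(p=1/5):
Var(X) = \frac{4}{25}
Var(3X + 5) = (3)² × Var(X) = 9 × \frac{4}{25} = \frac{36}{25}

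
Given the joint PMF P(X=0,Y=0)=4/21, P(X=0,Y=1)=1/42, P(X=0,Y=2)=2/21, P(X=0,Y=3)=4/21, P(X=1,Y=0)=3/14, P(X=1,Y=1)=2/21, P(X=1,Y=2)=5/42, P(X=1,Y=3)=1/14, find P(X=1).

P(X=1) = P(X=1,Y=0) + P(X=1,Y=1) + P(X=1,Y=2) + P(X=1,Y=3)
= 3/14 + 2/21 + 5/42 + 1/14
= 1/2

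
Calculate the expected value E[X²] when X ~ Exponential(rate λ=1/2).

Using the identity E[X²] = Var(X) + (E[X])²:
E[X] = 2
Var(X) = 4
E[X²] = 4 + (2)²
= 8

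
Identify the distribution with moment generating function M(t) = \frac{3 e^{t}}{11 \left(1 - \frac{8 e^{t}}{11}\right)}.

The MGF M(t) = \frac{3 e^{t}}{11 \left(1 - \frac{8 e^{t}}{11}\right)} is the standard form for the Geometric distribution.
Comparing with the known MGF formula identifies: Geometric(p=3/11), X = trial number of first success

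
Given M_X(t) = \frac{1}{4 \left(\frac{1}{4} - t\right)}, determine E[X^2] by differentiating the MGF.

To find E[X^2], compute M^(2)(0):
M^(1)(t) = \frac{1}{4 \left(\frac{1}{4} - t\right)^{2}}
M^(2)(t) = \frac{1}{2 \left(\frac{1}{4} - t\right)^{3}}
M^(2)(0) = 32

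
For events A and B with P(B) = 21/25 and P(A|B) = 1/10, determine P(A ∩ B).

By definition, P(A|B) = P(A ∩ B) / P(B)
So P(A ∩ B) = P(A|B) × P(B)
= 1/10 × 21/25
= 21/250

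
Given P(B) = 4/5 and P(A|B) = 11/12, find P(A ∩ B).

By definition, P(A|B) = P(A ∩ B) / P(B)
So P(A ∩ B) = P(A|B) × P(B)
= 11/12 × 4/5
= 11/15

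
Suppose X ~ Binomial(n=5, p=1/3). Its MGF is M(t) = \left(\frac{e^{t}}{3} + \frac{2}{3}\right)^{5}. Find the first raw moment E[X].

To find E[X], compute M^(1)(0):
M^(1)(t) = \frac{5 \left(\frac{e^{t}}{3} + \frac{2}{3}\right)^{4} e^{t}}{3}
M^(1)(0) = \frac{5}{3}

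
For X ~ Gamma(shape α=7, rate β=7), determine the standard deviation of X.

For X ~ Gamma(shape α=7, rate β=7):
Var(X) = \frac{1}{7}
SD(X) = √(Var(X)) = √(\frac{1}{7}) = \frac{\sqrt{7}}{7}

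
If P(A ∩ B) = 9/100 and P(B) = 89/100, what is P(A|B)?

P(A|B) = P(A ∩ B) / P(B)
= (9/100) / (89/100)
= 9/89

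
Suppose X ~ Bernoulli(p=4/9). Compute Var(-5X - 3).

For X ~ Bernoulli(p=4/9):
Var(X) = \frac{20}{81}
Var(-5X - 3) = (-5)² × Var(X) = 25 × \frac{20}{81} = \frac{500}{81}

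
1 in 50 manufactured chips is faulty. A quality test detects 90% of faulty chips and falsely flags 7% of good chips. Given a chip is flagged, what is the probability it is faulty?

Let D = the rare event, + = positive/flagged.
P(D) = 1/50
P(+|D) = 90/100 = 9/10
P(+|D') = 7/100
P(+) = P(+|D)P(D) + P(+|D')P(D')
     = \frac{9}{10} × \frac{1}{50} + \frac{7}{100} × \frac{49}{50}
     = \frac{433}{5000}
P(D|+) = P(+|D)P(D)/P(+) = \frac{90}{433}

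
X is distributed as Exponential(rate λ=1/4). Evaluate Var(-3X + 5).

For X ~ Exponential(rate λ=1/4):
Var(X) = 16
Var(-3X + 5) = (-3)² × Var(X) = 9 × 16 = 144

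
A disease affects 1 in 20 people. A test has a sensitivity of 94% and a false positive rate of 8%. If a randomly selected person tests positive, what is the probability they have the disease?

Let D = the rare event, + = positive/flagged.
P(D) = 1/20
P(+|D) = 94/100 = 47/50
P(+|D') = 8/100 = 2/25
P(+) = P(+|D)P(D) + P(+|D')P(D')
     = \frac{47}{50} × \frac{1}{20} + \frac{2}{25} × \frac{19}{20}
     = \frac{123}{1000}
P(D|+) = P(+|D)P(D)/P(+) = \frac{47}{123}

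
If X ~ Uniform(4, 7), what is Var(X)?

For X ~ Uniform(4, 7):
Var(X) = \frac{3}{4}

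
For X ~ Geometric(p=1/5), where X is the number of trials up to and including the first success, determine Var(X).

For X ~ Geometric(p=1/5), where X is the number of trials up to and including the first success:
Var(X) = 20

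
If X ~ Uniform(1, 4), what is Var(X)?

For X ~ Uniform(1, 4):
Var(X) = \frac{3}{4}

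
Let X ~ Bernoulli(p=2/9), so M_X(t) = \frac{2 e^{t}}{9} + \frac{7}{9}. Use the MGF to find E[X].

To find E[X], compute M^(1)(0):
M^(1)(t) = \frac{2 e^{t}}{9}
M^(1)(0) = \frac{2}{9}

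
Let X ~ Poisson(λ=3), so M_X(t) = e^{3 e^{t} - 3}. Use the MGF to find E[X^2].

To find E[X^2], compute M^(2)(0):
M^(1)(t) = 3 e^{t} e^{3 e^{t} - 3}
M^(2)(t) = 9 e^{2 t} e^{3 e^{t} - 3} + 3 e^{t} e^{3 e^{t} - 3}
M^(2)(0) = 12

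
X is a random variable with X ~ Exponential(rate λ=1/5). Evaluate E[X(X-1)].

E[X(X-1)] = E[X² - X] = E[X²] - E[X]
E[X] = 5
E[X²] = Var(X) + (E[X])² = 25 + (5)² = 50
E[X(X-1)] = 50 - 5 = 45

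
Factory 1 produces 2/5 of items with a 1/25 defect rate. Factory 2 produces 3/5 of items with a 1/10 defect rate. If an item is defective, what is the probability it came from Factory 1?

Using Bayes' theorem:
P(F1) = 2/5, P(D|F1) = 1/25
P(F2) = 3/5, P(D|F2) = 1/10
P(D) = P(D|F1)P(F1) + P(D|F2)P(F2)
     = \frac{19}{250}
P(F1|D) = P(D|F1)P(F1) / P(D)
= \frac{4}{19}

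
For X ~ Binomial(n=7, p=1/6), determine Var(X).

For X ~ Binomial(n=7, p=1/6):
Var(X) = \frac{35}{36}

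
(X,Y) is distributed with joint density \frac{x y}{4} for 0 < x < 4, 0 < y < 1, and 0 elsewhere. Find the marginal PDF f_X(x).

f_X(x) = ∫_0^1 f(x,y) dy
= ∫_0^1 \frac{x y}{4} dy
= \frac{x}{8} for 0 < x < 4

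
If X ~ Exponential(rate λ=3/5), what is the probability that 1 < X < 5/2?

P(1 < X < 5/2) = ∫_{1}^{5/2} f(x) dx
where f(x) = \frac{3 e^{- \frac{3 x}{5}}}{5}
= - \frac{1}{e^{\frac{3}{2}}} + e^{- \frac{3}{5}}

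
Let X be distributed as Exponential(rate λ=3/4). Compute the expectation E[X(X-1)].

E[X(X-1)] = E[X² - X] = E[X²] - E[X]
E[X] = \frac{4}{3}
E[X²] = Var(X) + (E[X])² = \frac{16}{9} + (\frac{4}{3})² = \frac{32}{9}
E[X(X-1)] = \frac{32}{9} - \frac{4}{3} = \frac{20}{9}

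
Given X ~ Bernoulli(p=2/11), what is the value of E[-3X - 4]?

For X ~ Bernoulli(p=2/11):
E[X] = \frac{2}{11}
E[-3X - 4] = -3 × E[X] - 4 = - \frac{50}{11}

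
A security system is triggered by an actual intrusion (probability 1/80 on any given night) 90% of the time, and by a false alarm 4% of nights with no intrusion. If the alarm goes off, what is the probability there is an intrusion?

Let D = the rare event, + = positive/flagged.
P(D) = 1/80
P(+|D) = 90/100 = 9/10
P(+|D') = 4/100 = 1/25
P(+) = P(+|D)P(D) + P(+|D')P(D')
     = \frac{9}{10} × \frac{1}{80} + \frac{1}{25} × \frac{79}{80}
     = \frac{203}{4000}
P(D|+) = P(+|D)P(D)/P(+) = \frac{45}{203}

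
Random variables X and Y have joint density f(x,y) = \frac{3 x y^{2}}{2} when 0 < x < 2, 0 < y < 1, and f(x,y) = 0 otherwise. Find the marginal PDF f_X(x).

f_X(x) = ∫_0^1 f(x,y) dy
= ∫_0^1 \frac{3 x y^{2}}{2} dy
= \frac{x}{2} for 0 < x < 2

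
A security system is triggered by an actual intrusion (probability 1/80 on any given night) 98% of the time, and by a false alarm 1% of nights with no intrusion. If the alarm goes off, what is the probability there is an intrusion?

Let D = the rare event, + = positive/flagged.
P(D) = 1/80
P(+|D) = 98/100 = 49/50
P(+|D') = 1/100
P(+) = P(+|D)P(D) + P(+|D')P(D')
     = \frac{49}{50} × \frac{1}{80} + \frac{1}{100} × \frac{79}{80}
     = \frac{177}{8000}
P(D|+) = P(+|D)P(D)/P(+) = \frac{98}{177}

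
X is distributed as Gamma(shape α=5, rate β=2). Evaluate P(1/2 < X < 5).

P(1/2 < X < 5) = ∫_{1/2}^{5} f(x) dx
where f(x) = \frac{4 x^{4} e^{- 2 x}}{3}
= \frac{-15464 + 65 e^{9}}{24 e^{10}}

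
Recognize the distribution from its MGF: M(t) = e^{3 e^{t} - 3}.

The MGF M(t) = e^{3 e^{t} - 3} is the standard form for the Poisson distribution.
Comparing with the known MGF formula identifies: Poisson(λ=3)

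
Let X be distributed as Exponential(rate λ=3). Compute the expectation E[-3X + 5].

For X ~ Exponential(rate λ=3):
E[X] = \frac{1}{3}
E[-3X + 5] = -3 × E[X] + 5 = 4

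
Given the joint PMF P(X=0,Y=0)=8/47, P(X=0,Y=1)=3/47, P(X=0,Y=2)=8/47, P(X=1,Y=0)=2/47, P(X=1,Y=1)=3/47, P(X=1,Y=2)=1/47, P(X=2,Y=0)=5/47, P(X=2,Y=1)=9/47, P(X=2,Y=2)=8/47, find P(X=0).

P(X=0) = P(X=0,Y=0) + P(X=0,Y=1) + P(X=0,Y=2)
= 8/47 + 3/47 + 8/47
= 19/47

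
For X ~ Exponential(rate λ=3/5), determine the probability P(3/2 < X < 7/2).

P(3/2 < X < 7/2) = ∫_{3/2}^{7/2} f(x) dx
where f(x) = \frac{3 e^{- \frac{3 x}{5}}}{5}
= - \frac{1 - e^{\frac{6}{5}}}{e^{\frac{21}{10}}}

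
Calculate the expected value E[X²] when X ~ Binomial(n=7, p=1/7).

Using the identity E[X²] = Var(X) + (E[X])²:
E[X] = 1
Var(X) = \frac{6}{7}
E[X²] = \frac{6}{7} + (1)²
= \frac{13}{7}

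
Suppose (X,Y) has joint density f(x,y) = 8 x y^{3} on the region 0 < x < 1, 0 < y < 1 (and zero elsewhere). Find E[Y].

E[Y] = ∫_0^1 ∫_0^1 y × f(x,y) dx dy
= \frac{4}{5}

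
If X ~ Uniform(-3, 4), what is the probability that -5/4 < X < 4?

P(-5/4 < X < 4) = ∫_{-5/4}^{4} f(x) dx
where f(x) = \frac{1}{7}
= \frac{3}{4}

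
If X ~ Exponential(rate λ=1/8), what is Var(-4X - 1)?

For X ~ Exponential(rate λ=1/8):
Var(X) = 64
Var(-4X - 1) = (-4)² × Var(X) = 16 × 64 = 1024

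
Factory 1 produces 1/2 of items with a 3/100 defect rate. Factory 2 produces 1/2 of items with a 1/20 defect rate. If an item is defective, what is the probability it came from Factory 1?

Using Bayes' theorem:
P(F1) = 1/2, P(D|F1) = 3/100
P(F2) = 1/2, P(D|F2) = 1/20
P(D) = P(D|F1)P(F1) + P(D|F2)P(F2)
     = \frac{1}{25}
P(F1|D) = P(D|F1)P(F1) / P(D)
= \frac{3}{8}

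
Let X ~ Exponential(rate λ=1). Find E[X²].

Using the identity E[X²] = Var(X) + (E[X])²:
E[X] = 1
Var(X) = 1
E[X²] = 1 + (1)²
= 2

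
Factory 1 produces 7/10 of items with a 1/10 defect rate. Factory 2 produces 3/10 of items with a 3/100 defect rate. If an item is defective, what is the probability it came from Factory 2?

Using Bayes' theorem:
P(F1) = 7/10, P(D|F1) = 1/10
P(F2) = 3/10, P(D|F2) = 3/100
P(D) = P(D|F1)P(F1) + P(D|F2)P(F2)
     = \frac{79}{1000}
P(F2|D) = P(D|F2)P(F2) / P(D)
= \frac{9}{79}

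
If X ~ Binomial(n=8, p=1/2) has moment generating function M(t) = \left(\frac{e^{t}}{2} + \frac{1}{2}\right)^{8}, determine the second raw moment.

To find E[X^2], compute M^(2)(0):
M^(1)(t) = 4 \left(\frac{e^{t}}{2} + \frac{1}{2}\right)^{7} e^{t}
M^(2)(t) = 4 \left(\frac{e^{t}}{2} + \frac{1}{2}\right)^{7} e^{t} + 14 \left(\frac{e^{t}}{2} + \frac{1}{2}\right)^{6} e^{2 t}
M^(2)(0) = 18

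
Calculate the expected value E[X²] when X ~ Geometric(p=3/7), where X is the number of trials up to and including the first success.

Using the identity E[X²] = Var(X) + (E[X])²:
E[X] = \frac{7}{3}
Var(X) = \frac{28}{9}
E[X²] = \frac{28}{9} + (\frac{7}{3})²
= \frac{77}{9}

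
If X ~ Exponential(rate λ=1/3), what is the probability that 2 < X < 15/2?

P(2 < X < 15/2) = ∫_{2}^{15/2} f(x) dx
where f(x) = \frac{e^{- \frac{x}{3}}}{3}
= - \frac{1}{e^{\frac{5}{2}}} + e^{- \frac{2}{3}}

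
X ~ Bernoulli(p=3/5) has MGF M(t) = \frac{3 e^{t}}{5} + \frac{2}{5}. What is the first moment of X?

To find E[X], compute M^(1)(0):
M^(1)(t) = \frac{3 e^{t}}{5}
M^(1)(0) = \frac{3}{5}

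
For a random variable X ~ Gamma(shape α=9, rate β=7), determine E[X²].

Using the identity E[X²] = Var(X) + (E[X])²:
E[X] = \frac{9}{7}
Var(X) = \frac{9}{49}
E[X²] = \frac{9}{49} + (\frac{9}{7})²
= \frac{90}{49}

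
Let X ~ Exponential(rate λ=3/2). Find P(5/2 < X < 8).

P(5/2 < X < 8) = ∫_{5/2}^{8} f(x) dx
where f(x) = \frac{3 e^{- \frac{3 x}{2}}}{2}
= - \frac{1}{e^{12}} + e^{- \frac{15}{4}}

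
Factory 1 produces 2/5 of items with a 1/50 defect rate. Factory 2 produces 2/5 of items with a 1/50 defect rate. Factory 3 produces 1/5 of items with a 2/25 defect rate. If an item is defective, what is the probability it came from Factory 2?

Using Bayes' theorem:
P(F1) = 2/5, P(D|F1) = 1/50
P(F2) = 2/5, P(D|F2) = 1/50
P(F3) = 1/5, P(D|F3) = 2/25
P(D) = P(D|F1)P(F1) + P(D|F2)P(F2) + P(D|F3)P(F3)
     = \frac{4}{125}
P(F2|D) = P(D|F2)P(F2) / P(D)
= \frac{1}{4}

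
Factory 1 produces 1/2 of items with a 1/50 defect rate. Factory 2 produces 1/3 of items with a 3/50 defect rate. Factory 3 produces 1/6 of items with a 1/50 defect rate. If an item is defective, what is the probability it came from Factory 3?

Using Bayes' theorem:
P(F1) = 1/2, P(D|F1) = 1/50
P(F2) = 1/3, P(D|F2) = 3/50
P(F3) = 1/6, P(D|F3) = 1/50
P(D) = P(D|F1)P(F1) + P(D|F2)P(F2) + P(D|F3)P(F3)
     = \frac{1}{30}
P(F3|D) = P(D|F3)P(F3) / P(D)
= \frac{1}{10}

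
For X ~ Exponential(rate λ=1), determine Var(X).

For X ~ Exponential(rate λ=1):
Var(X) = 1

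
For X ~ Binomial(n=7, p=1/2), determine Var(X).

For X ~ Binomial(n=7, p=1/2):
Var(X) = \frac{7}{4}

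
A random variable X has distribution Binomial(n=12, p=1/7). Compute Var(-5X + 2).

For X ~ Binomial(n=12, p=1/7):
Var(X) = \frac{72}{49}
Var(-5X + 2) = (-5)² × Var(X) = 25 × \frac{72}{49} = \frac{1800}{49}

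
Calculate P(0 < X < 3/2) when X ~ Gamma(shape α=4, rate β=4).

P(0 < X < 3/2) = ∫_{0}^{3/2} f(x) dx
where f(x) = \frac{128 x^{3} e^{- 4 x}}{3}
= 1 - \frac{61}{e^{6}}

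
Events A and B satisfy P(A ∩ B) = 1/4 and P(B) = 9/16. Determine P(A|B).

P(A|B) = P(A ∩ B) / P(B)
= (1/4) / (9/16)
= 4/9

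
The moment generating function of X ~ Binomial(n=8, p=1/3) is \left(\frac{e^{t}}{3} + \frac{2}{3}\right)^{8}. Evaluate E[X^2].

To find E[X^2], compute M^(2)(0):
M^(1)(t) = \frac{8 \left(\frac{e^{t}}{3} + \frac{2}{3}\right)^{7} e^{t}}{3}
M^(2)(t) = \frac{8 \left(\frac{e^{t}}{3} + \frac{2}{3}\right)^{7} e^{t}}{3} + \frac{56 \left(\frac{e^{t}}{3} + \frac{2}{3}\right)^{6} e^{2 t}}{9}
M^(2)(0) = \frac{80}{9}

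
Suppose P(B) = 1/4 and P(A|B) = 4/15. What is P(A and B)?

By definition, P(A|B) = P(A ∩ B) / P(B)
So P(A ∩ B) = P(A|B) × P(B)
= 4/15 × 1/4
= 1/15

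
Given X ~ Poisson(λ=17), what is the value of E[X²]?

Using the identity E[X²] = Var(X) + (E[X])²:
E[X] = 17
Var(X) = 17
E[X²] = 17 + (17)²
= 306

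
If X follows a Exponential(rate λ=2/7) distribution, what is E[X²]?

Using the identity E[X²] = Var(X) + (E[X])²:
E[X] = \frac{7}{2}
Var(X) = \frac{49}{4}
E[X²] = \frac{49}{4} + (\frac{7}{2})²
= \frac{49}{2}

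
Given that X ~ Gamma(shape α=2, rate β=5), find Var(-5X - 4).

For X ~ Gamma(shape α=2, rate β=5):
Var(X) = \frac{2}{25}
Var(-5X - 4) = (-5)² × Var(X) = 25 × \frac{2}{25} = 2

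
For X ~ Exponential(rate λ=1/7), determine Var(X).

For X ~ Exponential(rate λ=1/7):
Var(X) = 49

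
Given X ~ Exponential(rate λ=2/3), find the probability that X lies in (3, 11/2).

P(3 < X < 11/2) = ∫_{3}^{11/2} f(x) dx
where f(x) = \frac{2 e^{- \frac{2 x}{3}}}{3}
= - \frac{1}{e^{\frac{11}{3}}} + e^{-2}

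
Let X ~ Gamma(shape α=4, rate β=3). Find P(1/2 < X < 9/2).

P(1/2 < X < 9/2) = ∫_{1/2}^{9/2} f(x) dx
where f(x) = \frac{27 x^{3} e^{- 3 x}}{2}
= \frac{-8251 + 67 e^{12}}{16 e^{\frac{27}{2}}}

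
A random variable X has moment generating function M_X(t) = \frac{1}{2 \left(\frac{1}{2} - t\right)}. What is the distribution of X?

The MGF M(t) = \frac{1}{2 \left(\frac{1}{2} - t\right)} is the standard form for the Exponential distribution.
Comparing with the known MGF formula identifies: Exponential(rate λ=1/2)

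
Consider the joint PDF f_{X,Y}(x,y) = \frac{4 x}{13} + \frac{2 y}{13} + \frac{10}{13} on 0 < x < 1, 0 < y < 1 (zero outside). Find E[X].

E[X] = ∫_0^1 ∫_0^1 x × f(x,y) dy dx
= ∫_0^1 ∫_0^1 x × (\frac{4 x}{13} + \frac{2 y}{13} + \frac{10}{13}) dy dx
= \frac{41}{78}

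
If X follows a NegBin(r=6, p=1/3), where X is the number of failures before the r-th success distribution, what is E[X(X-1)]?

E[X(X-1)] = E[X² - X] = E[X²] - E[X]
E[X] = 12
E[X²] = Var(X) + (E[X])² = 36 + (12)² = 180
E[X(X-1)] = 180 - 12 = 168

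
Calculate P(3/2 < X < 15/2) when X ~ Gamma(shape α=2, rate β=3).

P(3/2 < X < 15/2) = ∫_{3/2}^{15/2} f(x) dx
where f(x) = 9 x e^{- 3 x}
= \frac{-47 + 11 e^{18}}{2 e^{\frac{45}{2}}}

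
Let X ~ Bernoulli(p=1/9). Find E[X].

For X ~ Bernoulli(p=1/9), the expected value is:
E[X] = \frac{1}{9}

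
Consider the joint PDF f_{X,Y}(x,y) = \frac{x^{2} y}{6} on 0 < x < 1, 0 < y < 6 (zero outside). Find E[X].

f_X(x) = ∫_0^6 \frac{x^{2} y}{6} dy = 3 x^{2}
E[X] = ∫_0^1 x × (3 x^{2}) dx = \frac{3}{4}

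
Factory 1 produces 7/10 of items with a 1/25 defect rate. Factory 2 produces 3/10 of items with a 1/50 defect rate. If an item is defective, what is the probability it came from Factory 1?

Using Bayes' theorem:
P(F1) = 7/10, P(D|F1) = 1/25
P(F2) = 3/10, P(D|F2) = 1/50
P(D) = P(D|F1)P(F1) + P(D|F2)P(F2)
     = \frac{17}{500}
P(F1|D) = P(D|F1)P(F1) / P(D)
= \frac{14}{17}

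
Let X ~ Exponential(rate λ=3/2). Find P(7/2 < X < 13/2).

P(7/2 < X < 13/2) = ∫_{7/2}^{13/2} f(x) dx
where f(x) = \frac{3 e^{- \frac{3 x}{2}}}{2}
= - \frac{1 - e^{\frac{9}{2}}}{e^{\frac{39}{4}}}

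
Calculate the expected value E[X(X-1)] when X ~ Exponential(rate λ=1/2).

E[X(X-1)] = E[X² - X] = E[X²] - E[X]
E[X] = 2
E[X²] = Var(X) + (E[X])² = 4 + (2)² = 8
E[X(X-1)] = 8 - 2 = 6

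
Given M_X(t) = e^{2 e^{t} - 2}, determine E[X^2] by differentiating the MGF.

To find E[X^2], compute M^(2)(0):
M^(1)(t) = 2 e^{t} e^{2 e^{t} - 2}
M^(2)(t) = 4 e^{2 t} e^{2 e^{t} - 2} + 2 e^{t} e^{2 e^{t} - 2}
M^(2)(0) = 6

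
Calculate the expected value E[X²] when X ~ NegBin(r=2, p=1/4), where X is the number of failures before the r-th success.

Using the identity E[X²] = Var(X) + (E[X])²:
E[X] = 6
Var(X) = 24
E[X²] = 24 + (6)²
= 60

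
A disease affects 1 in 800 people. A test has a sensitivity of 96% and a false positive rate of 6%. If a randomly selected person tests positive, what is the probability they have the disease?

Let D = the rare event, + = positive/flagged.
P(D) = 1/800
P(+|D) = 96/100 = 24/25
P(+|D') = 6/100 = 3/50
P(+) = P(+|D)P(D) + P(+|D')P(D')
     = \frac{24}{25} × \frac{1}{800} + \frac{3}{50} × \frac{799}{800}
     = \frac{489}{8000}
P(D|+) = P(+|D)P(D)/P(+) = \frac{16}{815}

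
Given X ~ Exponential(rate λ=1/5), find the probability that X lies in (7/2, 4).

P(7/2 < X < 4) = ∫_{7/2}^{4} f(x) dx
where f(x) = \frac{e^{- \frac{x}{5}}}{5}
= - \frac{1}{e^{\frac{4}{5}}} + e^{- \frac{7}{10}}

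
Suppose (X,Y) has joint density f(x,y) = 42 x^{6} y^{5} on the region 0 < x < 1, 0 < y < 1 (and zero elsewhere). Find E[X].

E[X] = ∫_0^1 ∫_0^1 x × f(x,y) dy dx
= ∫_0^1 ∫_0^1 x × (42 x^{6} y^{5}) dy dx
= \frac{7}{8}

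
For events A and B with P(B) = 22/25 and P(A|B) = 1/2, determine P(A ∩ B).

By definition, P(A|B) = P(A ∩ B) / P(B)
So P(A ∩ B) = P(A|B) × P(B)
= 1/2 × 22/25
= 11/25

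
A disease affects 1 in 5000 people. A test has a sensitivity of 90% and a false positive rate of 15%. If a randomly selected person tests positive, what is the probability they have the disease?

Let D = the rare event, + = positive/flagged.
P(D) = 1/5000
P(+|D) = 90/100 = 9/10
P(+|D') = 15/100 = 3/20
P(+) = P(+|D)P(D) + P(+|D')P(D')
     = \frac{9}{10} × \frac{1}{5000} + \frac{3}{20} × \frac{4999}{5000}
     = \frac{3003}{20000}
P(D|+) = P(+|D)P(D)/P(+) = \frac{6}{5005}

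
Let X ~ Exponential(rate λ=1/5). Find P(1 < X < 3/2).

P(1 < X < 3/2) = ∫_{1}^{3/2} f(x) dx
where f(x) = \frac{e^{- \frac{x}{5}}}{5}
= - \frac{1}{e^{\frac{3}{10}}} + e^{- \frac{1}{5}}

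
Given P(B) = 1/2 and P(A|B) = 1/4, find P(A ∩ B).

By definition, P(A|B) = P(A ∩ B) / P(B)
So P(A ∩ B) = P(A|B) × P(B)
= 1/4 × 1/2
= 1/8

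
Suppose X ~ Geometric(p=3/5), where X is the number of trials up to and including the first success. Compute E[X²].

Using the identity E[X²] = Var(X) + (E[X])²:
E[X] = \frac{5}{3}
Var(X) = \frac{10}{9}
E[X²] = \frac{10}{9} + (\frac{5}{3})²
= \frac{35}{9}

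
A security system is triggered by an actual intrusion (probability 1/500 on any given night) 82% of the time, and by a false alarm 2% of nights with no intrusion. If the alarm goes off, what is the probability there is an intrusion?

Let D = the rare event, + = positive/flagged.
P(D) = 1/500
P(+|D) = 82/100 = 41/50
P(+|D') = 2/100 = 1/50
P(+) = P(+|D)P(D) + P(+|D')P(D')
     = \frac{41}{50} × \frac{1}{500} + \frac{1}{50} × \frac{499}{500}
     = \frac{27}{1250}
P(D|+) = P(+|D)P(D)/P(+) = \frac{41}{540}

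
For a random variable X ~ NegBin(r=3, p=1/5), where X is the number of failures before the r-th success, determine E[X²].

Using the identity E[X²] = Var(X) + (E[X])²:
E[X] = 12
Var(X) = 60
E[X²] = 60 + (12)²
= 204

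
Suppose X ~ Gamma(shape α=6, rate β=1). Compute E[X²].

Using the identity E[X²] = Var(X) + (E[X])²:
E[X] = 6
Var(X) = 6
E[X²] = 6 + (6)²
= 42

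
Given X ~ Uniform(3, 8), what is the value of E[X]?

For X ~ Uniform(3, 8), the expected value is:
E[X] = \frac{11}{2}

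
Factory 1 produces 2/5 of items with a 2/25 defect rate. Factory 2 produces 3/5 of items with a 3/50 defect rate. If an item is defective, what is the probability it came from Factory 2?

Using Bayes' theorem:
P(F1) = 2/5, P(D|F1) = 2/25
P(F2) = 3/5, P(D|F2) = 3/50
P(D) = P(D|F1)P(F1) + P(D|F2)P(F2)
     = \frac{17}{250}
P(F2|D) = P(D|F2)P(F2) / P(D)
= \frac{9}{17}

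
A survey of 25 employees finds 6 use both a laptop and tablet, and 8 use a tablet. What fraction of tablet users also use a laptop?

P(A ∩ B) = 6/25
P(B) = 8/25
P(A|B) = P(A ∩ B) / P(B) = (6/25) / (8/25) = 3/4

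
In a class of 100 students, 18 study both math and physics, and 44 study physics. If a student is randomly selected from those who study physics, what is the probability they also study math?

P(A ∩ B) = 18/100 = 9/50
P(B) = 44/100 = 11/25
P(A|B) = P(A ∩ B) / P(B) = (9/50) / (11/25) = 9/22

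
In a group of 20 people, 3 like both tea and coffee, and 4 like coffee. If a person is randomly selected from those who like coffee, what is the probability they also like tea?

P(A ∩ B) = 3/20
P(B) = 4/20 = 1/5
P(A|B) = P(A ∩ B) / P(B) = (3/20) / (1/5) = 3/4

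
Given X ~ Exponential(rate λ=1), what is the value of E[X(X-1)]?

E[X(X-1)] = E[X² - X] = E[X²] - E[X]
E[X] = 1
E[X²] = Var(X) + (E[X])² = 1 + (1)² = 2
E[X(X-1)] = 2 - 1 = 1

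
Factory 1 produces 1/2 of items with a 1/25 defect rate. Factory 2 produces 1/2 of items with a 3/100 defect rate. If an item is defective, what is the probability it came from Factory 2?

Using Bayes' theorem:
P(F1) = 1/2, P(D|F1) = 1/25
P(F2) = 1/2, P(D|F2) = 3/100
P(D) = P(D|F1)P(F1) + P(D|F2)P(F2)
     = \frac{7}{200}
P(F2|D) = P(D|F2)P(F2) / P(D)
= \frac{3}{7}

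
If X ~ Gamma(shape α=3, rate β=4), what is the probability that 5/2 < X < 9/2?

P(5/2 < X < 9/2) = ∫_{5/2}^{9/2} f(x) dx
where f(x) = 32 x^{2} e^{- 4 x}
= \frac{-181 + 61 e^{8}}{e^{18}}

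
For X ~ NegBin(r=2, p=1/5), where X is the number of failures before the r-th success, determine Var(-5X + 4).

For X ~ NegBin(r=2, p=1/5), where X is the number of failures before the r-th success:
Var(X) = 40
Var(-5X + 4) = (-5)² × Var(X) = 25 × 40 = 1000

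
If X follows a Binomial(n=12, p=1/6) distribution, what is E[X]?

For X ~ Binomial(n=12, p=1/6), the expected value is:
E[X] = 2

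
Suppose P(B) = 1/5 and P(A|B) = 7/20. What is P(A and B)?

By definition, P(A|B) = P(A ∩ B) / P(B)
So P(A ∩ B) = P(A|B) × P(B)
= 7/20 × 1/5
= 7/100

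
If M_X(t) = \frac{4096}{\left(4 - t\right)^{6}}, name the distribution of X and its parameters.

The MGF M(t) = \frac{4096}{\left(4 - t\right)^{6}} is the standard form for the Gamma distribution.
Comparing with the known MGF formula identifies: Gamma(shape α=6, rate β=4)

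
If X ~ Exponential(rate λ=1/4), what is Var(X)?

For X ~ Exponential(rate λ=1/4):
Var(X) = 16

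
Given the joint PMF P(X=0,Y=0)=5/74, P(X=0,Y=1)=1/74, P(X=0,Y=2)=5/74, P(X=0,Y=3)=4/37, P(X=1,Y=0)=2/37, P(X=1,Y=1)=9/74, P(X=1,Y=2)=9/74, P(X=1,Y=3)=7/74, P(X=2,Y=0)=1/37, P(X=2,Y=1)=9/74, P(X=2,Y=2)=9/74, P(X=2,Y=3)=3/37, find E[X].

First find marginal of X:
P(X=0) = 19/74
P(X=1) = 29/74
P(X=2) = 13/37
E[X] = 0 × 19/74 + 1 × 29/74 + 2 × 13/37 = 81/74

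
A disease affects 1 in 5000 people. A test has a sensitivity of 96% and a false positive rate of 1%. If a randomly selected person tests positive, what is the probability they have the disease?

Let D = the rare event, + = positive/flagged.
P(D) = 1/5000
P(+|D) = 96/100 = 24/25
P(+|D') = 1/100
P(+) = P(+|D)P(D) + P(+|D')P(D')
     = \frac{24}{25} × \frac{1}{5000} + \frac{1}{100} × \frac{4999}{5000}
     = \frac{1019}{100000}
P(D|+) = P(+|D)P(D)/P(+) = \frac{96}{5095}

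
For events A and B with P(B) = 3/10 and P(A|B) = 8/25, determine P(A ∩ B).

By definition, P(A|B) = P(A ∩ B) / P(B)
So P(A ∩ B) = P(A|B) × P(B)
= 8/25 × 3/10
= 12/125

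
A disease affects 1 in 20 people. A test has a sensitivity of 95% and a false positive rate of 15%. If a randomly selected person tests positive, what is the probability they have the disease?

Let D = the rare event, + = positive/flagged.
P(D) = 1/20
P(+|D) = 95/100 = 19/20
P(+|D') = 15/100 = 3/20
P(+) = P(+|D)P(D) + P(+|D')P(D')
     = \frac{19}{20} × \frac{1}{20} + \frac{3}{20} × \frac{19}{20}
     = \frac{19}{100}
P(D|+) = P(+|D)P(D)/P(+) = \frac{1}{4}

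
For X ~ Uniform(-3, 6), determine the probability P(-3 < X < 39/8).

P(-3 < X < 39/8) = ∫_{-3}^{39/8} f(x) dx
where f(x) = \frac{1}{9}
= \frac{7}{8}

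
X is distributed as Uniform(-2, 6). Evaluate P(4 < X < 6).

P(4 < X < 6) = ∫_{4}^{6} f(x) dx
where f(x) = \frac{1}{8}
= \frac{1}{4}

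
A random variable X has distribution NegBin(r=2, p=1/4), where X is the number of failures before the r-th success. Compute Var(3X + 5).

For X ~ NegBin(r=2, p=1/4), where X is the number of failures before the r-th success:
Var(X) = 24
Var(3X + 5) = (3)² × Var(X) = 9 × 24 = 216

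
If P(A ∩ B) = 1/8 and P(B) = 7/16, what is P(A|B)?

P(A|B) = P(A ∩ B) / P(B)
= (1/8) / (7/16)
= 2/7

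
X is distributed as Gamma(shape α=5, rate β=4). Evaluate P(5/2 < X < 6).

P(5/2 < X < 6) = ∫_{5/2}^{6} f(x) dx
where f(x) = \frac{128 x^{4} e^{- 4 x}}{3}
= \frac{-49323 + 1933 e^{14}}{3 e^{24}}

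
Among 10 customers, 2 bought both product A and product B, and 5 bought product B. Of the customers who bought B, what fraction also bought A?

P(A ∩ B) = 2/10 = 1/5
P(B) = 5/10 = 1/2
P(A|B) = P(A ∩ B) / P(B) = (1/5) / (1/2) = 2/5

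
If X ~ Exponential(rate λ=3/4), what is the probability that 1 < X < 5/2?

P(1 < X < 5/2) = ∫_{1}^{5/2} f(x) dx
where f(x) = \frac{3 e^{- \frac{3 x}{4}}}{4}
= - \frac{1}{e^{\frac{15}{8}}} + e^{- \frac{3}{4}}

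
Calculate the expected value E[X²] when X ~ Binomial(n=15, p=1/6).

Using the identity E[X²] = Var(X) + (E[X])²:
E[X] = \frac{5}{2}
Var(X) = \frac{25}{12}
E[X²] = \frac{25}{12} + (\frac{5}{2})²
= \frac{25}{3}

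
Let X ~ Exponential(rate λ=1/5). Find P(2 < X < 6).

P(2 < X < 6) = ∫_{2}^{6} f(x) dx
where f(x) = \frac{e^{- \frac{x}{5}}}{5}
= - \frac{1 - e^{\frac{4}{5}}}{e^{\frac{6}{5}}}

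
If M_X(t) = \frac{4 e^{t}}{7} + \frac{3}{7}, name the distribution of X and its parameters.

The MGF M(t) = \frac{4 e^{t}}{7} + \frac{3}{7} is the standard form for the Bernoulli distribution.
Comparing with the known MGF formula identifies: Bernoulli(p=4/7)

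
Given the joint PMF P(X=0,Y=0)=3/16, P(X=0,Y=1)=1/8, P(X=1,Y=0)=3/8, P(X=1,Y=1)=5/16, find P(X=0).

P(X=0) = P(X=0,Y=0) + P(X=0,Y=1)
= 3/16 + 1/8
= 5/16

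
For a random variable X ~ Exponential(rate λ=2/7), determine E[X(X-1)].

E[X(X-1)] = E[X² - X] = E[X²] - E[X]
E[X] = \frac{7}{2}
E[X²] = Var(X) + (E[X])² = \frac{49}{4} + (\frac{7}{2})² = \frac{49}{2}
E[X(X-1)] = \frac{49}{2} - \frac{7}{2} = 21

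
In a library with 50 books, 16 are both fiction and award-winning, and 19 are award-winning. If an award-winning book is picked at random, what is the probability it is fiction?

P(A ∩ B) = 16/50 = 8/25
P(B) = 19/50
P(A|B) = P(A ∩ B) / P(B) = (8/25) / (19/50) = 16/19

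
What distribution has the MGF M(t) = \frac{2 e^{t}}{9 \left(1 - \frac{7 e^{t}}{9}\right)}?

The MGF M(t) = \frac{2 e^{t}}{9 \left(1 - \frac{7 e^{t}}{9}\right)} is the standard form for the Geometric distribution.
Comparing with the known MGF formula identifies: Geometric(p=2/9), X = trial number of first success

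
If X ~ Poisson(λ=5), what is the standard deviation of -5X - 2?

For X ~ Poisson(λ=5):
Var(X) = 5
SD(X) = √(Var(X)) = √(5) = \sqrt{5}
SD(-5X - 2) = |-5| × SD(X) = 5 × \sqrt{5} = 5 \sqrt{5}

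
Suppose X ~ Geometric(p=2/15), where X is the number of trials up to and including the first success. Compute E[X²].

Using the identity E[X²] = Var(X) + (E[X])²:
E[X] = \frac{15}{2}
Var(X) = \frac{195}{4}
E[X²] = \frac{195}{4} + (\frac{15}{2})²
= 105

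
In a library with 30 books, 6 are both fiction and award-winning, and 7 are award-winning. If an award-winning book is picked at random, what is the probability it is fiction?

P(A ∩ B) = 6/30 = 1/5
P(B) = 7/30
P(A|B) = P(A ∩ B) / P(B) = (1/5) / (7/30) = 6/7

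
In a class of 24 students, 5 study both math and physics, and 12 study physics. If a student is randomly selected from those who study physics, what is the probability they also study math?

P(A ∩ B) = 5/24
P(B) = 12/24 = 1/2
P(A|B) = P(A ∩ B) / P(B) = (5/24) / (1/2) = 5/12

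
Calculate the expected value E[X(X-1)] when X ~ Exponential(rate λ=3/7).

E[X(X-1)] = E[X² - X] = E[X²] - E[X]
E[X] = \frac{7}{3}
E[X²] = Var(X) + (E[X])² = \frac{49}{9} + (\frac{7}{3})² = \frac{98}{9}
E[X(X-1)] = \frac{98}{9} - \frac{7}{3} = \frac{77}{9}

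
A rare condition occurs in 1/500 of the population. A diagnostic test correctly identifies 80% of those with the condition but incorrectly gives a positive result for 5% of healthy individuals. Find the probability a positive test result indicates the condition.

Let D = the rare event, + = positive/flagged.
P(D) = 1/500
P(+|D) = 80/100 = 4/5
P(+|D') = 5/100 = 1/20
P(+) = P(+|D)P(D) + P(+|D')P(D')
     = \frac{4}{5} × \frac{1}{500} + \frac{1}{20} × \frac{499}{500}
     = \frac{103}{2000}
P(D|+) = P(+|D)P(D)/P(+) = \frac{16}{515}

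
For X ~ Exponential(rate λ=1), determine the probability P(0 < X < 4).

P(0 < X < 4) = ∫_{0}^{4} f(x) dx
where f(x) = e^{- x}
= 1 - e^{-4}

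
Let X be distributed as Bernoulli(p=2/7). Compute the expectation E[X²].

Using the identity E[X²] = Var(X) + (E[X])²:
E[X] = \frac{2}{7}
Var(X) = \frac{10}{49}
E[X²] = \frac{10}{49} + (\frac{2}{7})²
= \frac{2}{7}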